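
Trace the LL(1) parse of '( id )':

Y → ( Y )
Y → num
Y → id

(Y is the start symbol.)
Stack is shown with the top on the left.

Stack    Input     Action
-------------------------
Y $      ( id ) $  output Y → ( Y )
( Y ) $  ( id ) $  match '('
Y ) $    id ) $    output Y → id
id ) $   id ) $    match 'id'
) $      ) $       match ')'
$        $         accept

The string is accepted.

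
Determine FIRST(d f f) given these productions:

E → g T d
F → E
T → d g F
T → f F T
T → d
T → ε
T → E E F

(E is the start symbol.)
{ 'd' }

To compute FIRST(d f f), process the symbols left to right:
Symbol d is a terminal. Add 'd' and stop.
FIRST(d f f) = { 'd' }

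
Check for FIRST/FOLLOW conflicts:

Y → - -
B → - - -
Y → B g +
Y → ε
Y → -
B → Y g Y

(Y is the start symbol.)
Yes. Y → B g '+' with FOLLOW(Y) on { 'g' }

A FIRST/FOLLOW conflict occurs when a non-terminal N has a nullable alternative N → β (β ⇒* ε) and another alternative N → α with FIRST(α) ∩ FOLLOW(N) ≠ ∅: on such a lookahead the parser cannot decide between expanding α and letting N vanish via β.

Nullable non-terminals: Y.
FIRST sets used below: FIRST(B) = { '-', 'g' }

Y: nullable alternative(s) Y → ε; FOLLOW(Y) = { $, 'g' }
  Y → - -: FIRST \ {ε} = { '-' } — disjoint from FOLLOW(Y)
  Y → B g +: FIRST \ {ε} = { '-', 'g' } — overlaps FOLLOW(Y) on { 'g' }: CONFLICT
  Y → ε: FIRST \ {ε} = { } — this is the only nullable alternative, skip
  Y → -: FIRST \ {ε} = { '-' } — disjoint from FOLLOW(Y)

B has no nullable alternative, so no FIRST/FOLLOW check is needed there.

So the grammar has 1 FIRST/FOLLOW conflict (marked CONFLICT above).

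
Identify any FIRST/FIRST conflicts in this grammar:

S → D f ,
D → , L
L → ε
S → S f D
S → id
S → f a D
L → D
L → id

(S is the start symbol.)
A FIRST/FIRST conflict occurs when two productions N → α and N → β for the same non-terminal have FIRST(α) ∩ FIRST(β) ≠ ∅ (with ε ∈ FIRST of a nullable right-hand side, so two nullable alternatives also conflict).

FIRST sets of the non-terminals at (or reachable through a nullable prefix from) the front of some alternative:
  FIRST(D) = { ',' }
  FIRST(S) = { ',', 'f', 'id' }

Productions for S:
  S → D f ,: FIRST = { ',' }
  S → S f D: FIRST = { ',', 'f', 'id' }
  S → id: FIRST = { 'id' }
  S → f a D: FIRST = { 'f' }
Productions for L:
  L → ε: FIRST = { ε }
  L → D: FIRST = { ',' }
  L → id: FIRST = { 'id' }
D has only one production, so no FIRST/FIRST conflict is possible there.

Conflict for S: S → D f , and S → S f D
  Overlap: { ',' }
Conflict for S: S → S f D and S → id
  Overlap: { 'id' }
Conflict for S: S → S f D and S → f a D
  Overlap: { 'f' }

Answer: Yes. S → D f ',' / S → S f D on { ',' }; S → S f D / S → id on { 'id' }; S → S f D / S → f a D on { 'f' }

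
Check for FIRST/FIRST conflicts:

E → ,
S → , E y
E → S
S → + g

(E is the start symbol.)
A FIRST/FIRST conflict occurs when two productions N → α and N → β for the same non-terminal have FIRST(α) ∩ FIRST(β) ≠ ∅ (with ε ∈ FIRST of a nullable right-hand side, so two nullable alternatives also conflict).

FIRST sets of the non-terminals at (or reachable through a nullable prefix from) the front of some alternative:
  FIRST(S) = { '+', ',' }

Productions for E:
  E → ,: FIRST = { ',' }
  E → S: FIRST = { '+', ',' }
Productions for S:
  S → , E y: FIRST = { ',' }
  S → + g: FIRST = { '+' }

Conflict for E: E → , and E → S
  Overlap: { ',' }

Answer: Yes. E → ',' / E → S on { ',' }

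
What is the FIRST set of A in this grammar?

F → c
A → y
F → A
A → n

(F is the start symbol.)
To compute FIRST(A), examine every production with A on the left-hand side, reading each right-hand side left to right until a non-nullable symbol is reached.

From A → y:
  - y is a terminal: add 'y' and stop
From A → n:
  - n is a terminal: add 'n' and stop

Collecting: FIRST(A) = { 'n', 'y' }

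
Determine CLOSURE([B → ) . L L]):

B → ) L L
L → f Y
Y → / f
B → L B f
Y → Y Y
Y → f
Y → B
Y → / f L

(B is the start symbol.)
{ [B → ) . L L], [L → . f Y] }

Start with: [B → ) . L L]
  [B → ) . L L] has the dot before L: add [L → . f Y]
No further items can be added.

CLOSURE = { [B → ) . L L], [L → . f Y] }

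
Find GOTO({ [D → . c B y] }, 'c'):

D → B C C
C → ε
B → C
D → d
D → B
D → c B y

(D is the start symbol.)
{ [B → . C], [C → .], [D → c . B y] }

GOTO(I, 'c') = CLOSURE({ [A → αX.β] : [A → α.Xβ] ∈ I, X = 'c' })

Items with dot before 'c', with the dot advanced:
  [D → . c B y] → [D → c . B y]
Closure of the advanced items:
  [D → c . B y] has the dot before B: add [B → . C]
  [B → . C] has the dot before C: add [C → .]

GOTO = { [B → . C], [C → .], [D → c . B y] }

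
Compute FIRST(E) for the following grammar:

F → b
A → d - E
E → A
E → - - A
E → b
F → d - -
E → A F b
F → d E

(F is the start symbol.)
{ '-', 'b', 'd' }

To compute FIRST(E), examine every production with E on the left-hand side, reading each right-hand side left to right until a non-nullable symbol is reached.

FIRST sets of the other non-terminals involved (by the same procedure, iterated to a fixed point):
  FIRST(A) = { 'd' }

From E → A:
  - A is a non-terminal: add FIRST(A) \ {ε} = { 'd' }
    A is not nullable, so stop
From E → - - A:
  - '-' is a terminal: add '-' and stop
From E → b:
  - b is a terminal: add 'b' and stop
From E → A F b:
  - A is a non-terminal: add FIRST(A) \ {ε} = { 'd' }
    A is not nullable, so stop

Collecting: FIRST(E) = { '-', 'b', 'd' }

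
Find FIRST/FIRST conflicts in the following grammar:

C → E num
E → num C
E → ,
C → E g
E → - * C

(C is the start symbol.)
A FIRST/FIRST conflict occurs when two productions N → α and N → β for the same non-terminal have FIRST(α) ∩ FIRST(β) ≠ ∅ (with ε ∈ FIRST of a nullable right-hand side, so two nullable alternatives also conflict).

FIRST sets of the non-terminals at (or reachable through a nullable prefix from) the front of some alternative:
  FIRST(E) = { ',', '-', 'num' }

Productions for C:
  C → E num: FIRST = { ',', '-', 'num' }
  C → E g: FIRST = { ',', '-', 'num' }
Productions for E:
  E → num C: FIRST = { 'num' }
  E → ,: FIRST = { ',' }
  E → - * C: FIRST = { '-' }

Conflict for C: C → E num and C → E g
  Overlap: { ',', '-', 'num' }

Answer: Yes. C → E num / C → E g on { ',', '-', 'num' }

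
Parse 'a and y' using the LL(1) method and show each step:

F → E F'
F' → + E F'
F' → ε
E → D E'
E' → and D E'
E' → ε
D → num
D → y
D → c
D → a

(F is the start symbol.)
LL(1) parsing maintains a stack (initially the start symbol over $) and the input. At each step: if the stack top is a terminal, match it against the current input token; if it is a non-terminal N, replace it with the RHS of M[N, lookahead] (the unique production whose predict set contains the lookahead).

Stack is shown with the top on the left.

Stack          Input      Action
--------------------------------
F $            a and y $  output F → E F'
E F' $         a and y $  output E → D E'
D E' F' $      a and y $  output D → a
a E' F' $      a and y $  match 'a'
E' F' $        and y $    output E' → and D E'
and D E' F' $  and y $    match 'and'
D E' F' $      y $        output D → y
y E' F' $      y $        match 'y'
E' F' $        $          output E' → ε
F' $           $          output F' → ε
$              $          accept

The string is accepted.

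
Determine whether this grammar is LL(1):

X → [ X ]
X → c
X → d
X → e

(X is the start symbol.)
For X:
  PREDICT(X → '[' X ']') = { '[' }
  PREDICT(X → c) = { 'c' }
  PREDICT(X → d) = { 'd' }
  PREDICT(X → e) = { 'e' }

All predict sets are disjoint. The grammar IS LL(1).

Answer: Yes, the grammar is LL(1).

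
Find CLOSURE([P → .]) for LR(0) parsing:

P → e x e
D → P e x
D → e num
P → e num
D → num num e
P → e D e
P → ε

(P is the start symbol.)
Start with: [P → .]
The dot is at the end, so nothing is added.

CLOSURE = { [P → .] }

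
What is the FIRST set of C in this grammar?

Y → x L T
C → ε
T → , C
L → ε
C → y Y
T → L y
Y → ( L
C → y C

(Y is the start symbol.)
From C → ε:
  - ε-production, so ε ∈ FIRST(C)
From C → y Y:
  - y is a terminal: add 'y' and stop
From C → y C:
  - y is a terminal: add 'y' and stop

Collecting: FIRST(C) = { 'y', ε }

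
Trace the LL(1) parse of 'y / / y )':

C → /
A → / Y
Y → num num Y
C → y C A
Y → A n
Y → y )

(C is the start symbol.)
LL(1) parsing maintains a stack (initially the start symbol over $) and the input. At each step: if the stack top is a terminal, match it against the current input token; if it is a non-terminal N, replace it with the RHS of M[N, lookahead] (the unique production whose predict set contains the lookahead).

Stack is shown with the top on the left.

Stack    Input        Action
----------------------------
C $      y / / y ) $  output C → y C A
y C A $  y / / y ) $  match 'y'
C A $    / / y ) $    output C → /
/ A $    / / y ) $    match '/'
A $      / y ) $      output A → / Y
/ Y $    / y ) $      match '/'
Y $      y ) $        output Y → y )
y ) $    y ) $        match 'y'
) $      ) $          match ')'
$        $            accept

The string is accepted.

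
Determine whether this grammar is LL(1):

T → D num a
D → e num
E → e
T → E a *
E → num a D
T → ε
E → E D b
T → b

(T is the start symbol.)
A grammar is LL(1) if for each non-terminal N with multiple productions, the predict sets of those productions are pairwise disjoint, where PREDICT(N → α) = (FIRST(α) \ {ε}) ∪ (FOLLOW(N) if α ⇒* ε).

Relevant sets:
  FIRST(D) = { 'e' }
  FIRST(E) = { 'e', 'num' }
  FOLLOW(T) = { $ }

For T:
  PREDICT(T → D num a) = { 'e' }
  PREDICT(T → E a '*') = { 'e', 'num' }
  PREDICT(T → ε) = { $ }
  PREDICT(T → b) = { 'b' }
For E:
  PREDICT(E → e) = { 'e' }
  PREDICT(E → num a D) = { 'num' }
  PREDICT(E → E D b) = { 'e', 'num' }
D has a single production, so nothing to check there.

Conflict found: Predict set conflict for T: { 'e' }
The grammar is NOT LL(1).

Answer: No. Predict set conflict for T: { 'e' }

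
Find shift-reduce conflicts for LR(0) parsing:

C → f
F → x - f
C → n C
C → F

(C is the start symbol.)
A shift-reduce conflict occurs when an LR(0) state has both:
  - a complete (reduce) item [A → α .] (dot at the end), and
  - a shift item [B → β . c γ] (dot before a terminal).

Augment with C' → C and build the canonical LR(0) collection (I0 = CLOSURE({[C' → . C]}), then GOTO on every symbol after a dot until no new states appear). It has 9 states:
  I0: { [C → . F], [C → . f], [C → . n C], [C' → . C], [F → . x - f] }  — shift
  I1: { [C' → C .] }  — accept
  I2: { [C → F .] }  — reduce
  I3: { [C → f .] }  — reduce
  I4: { [C → . F], [C → . f], [C → . n C], [C → n . C], [F → . x - f] }  — shift
  I5: { [F → x . - f] }  — shift
  I6: { [F → x - . f] }  — shift
  I7: { [F → x - f .] }  — reduce
  I8: { [C → n C .] }  — reduce

No state contains both a complete item and a shift item.

Answer: No shift-reduce conflicts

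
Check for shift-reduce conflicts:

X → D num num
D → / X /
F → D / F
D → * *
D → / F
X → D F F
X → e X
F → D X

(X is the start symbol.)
Augment with X' → X and build the canonical LR(0) collection (I0 = CLOSURE({[X' → . X]}), then GOTO on every symbol after a dot until no new states appear). It has 20 states:
  I0: { [D → . * *], [D → . / F], [D → . / X /], [X → . D F F], [X → . D num num], [X → . e X], [X' → . X] }  — shift
  I1: { [D → * . *] }  — shift
  I2: { [D → . * *], [D → . / F], [D → . / X /], [D → / . F], [D → / . X /], [F → . D / F], [F → . D X], [X → . D F F], [X → . D num num], [X → . e X] }  — shift
  I3: { [D → . * *], [D → . / F], [D → . / X /], [F → . D / F], [F → . D X], [X → D . F F], [X → D . num num] }  — shift
  I4: { [X' → X .] }  — accept
  I5: { [D → . * *], [D → . / F], [D → . / X /], [X → . D F F], [X → . D num num], [X → . e X], [X → e . X] }  — shift
  I6: { [X → e X .] }  — reduce
  I7: { [D → . * *], [D → . / F], [D → . / X /], [F → D . / F], [F → D . X], [X → . D F F], [X → . D num num], [X → . e X] }  — shift
  I8: { [D → . * *], [D → . / F], [D → . / X /], [F → . D / F], [F → . D X], [X → D F . F] }  — shift
  I9: { [X → D num . num] }  — shift
  I10: { [X → D num num .] }  — reduce
  I11: { [X → D F F .] }  — reduce
  I12: { [D → . * *], [D → . / F], [D → . / X /], [D → / . F], [D → / . X /], [F → . D / F], [F → . D X], [F → D / . F], [X → . D F F], [X → . D num num], [X → . e X] }  — shift
  I13: { [F → D X .] }  — reduce
  I14: { [D → . * *], [D → . / F], [D → . / X /], [F → . D / F], [F → . D X], [F → D . / F], [F → D . X], [X → . D F F], [X → . D num num], [X → . e X], [X → D . F F], [X → D . num num] }  — shift
  I15: { [D → / F .], [F → D / F .] }  — 2 reduces
  I16: { [D → / X . /] }  — shift
  I17: { [D → / X / .] }  — reduce
  I18: { [D → / F .] }  — reduce
  I19: { [D → * * .] }  — reduce

No state contains both a complete item and a shift item.

Answer: No shift-reduce conflicts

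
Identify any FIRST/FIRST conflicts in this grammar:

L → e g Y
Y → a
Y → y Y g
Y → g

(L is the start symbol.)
No FIRST/FIRST conflicts.

A FIRST/FIRST conflict occurs when two productions N → α and N → β for the same non-terminal have FIRST(α) ∩ FIRST(β) ≠ ∅ (with ε ∈ FIRST of a nullable right-hand side, so two nullable alternatives also conflict).

Productions for Y:
  Y → a: FIRST = { 'a' }
  Y → y Y g: FIRST = { 'y' }
  Y → g: FIRST = { 'g' }
L has only one production, so no FIRST/FIRST conflict is possible there.

All alternatives of each non-terminal have pairwise disjoint FIRST sets.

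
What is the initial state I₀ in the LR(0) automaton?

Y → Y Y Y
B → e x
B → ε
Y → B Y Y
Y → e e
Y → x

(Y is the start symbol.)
{ [B → . e x], [B → .], [Y → . B Y Y], [Y → . Y Y Y], [Y → . e e], [Y → . x], [Y' → . Y] }

First, augment the grammar with Y' → Y
I₀ = CLOSURE({ [Y' → . Y] }):
  [Y' → . Y] has the dot before Y: add [Y → . Y Y Y], [Y → . B Y Y], [Y → . e e], [Y → . x]
  [Y → . B Y Y] has the dot before B: add [B → . e x], [B → .]
No further items can be added.

I₀ = { [B → . e x], [B → .], [Y → . B Y Y], [Y → . Y Y Y], [Y → . e e], [Y → . x], [Y' → . Y] }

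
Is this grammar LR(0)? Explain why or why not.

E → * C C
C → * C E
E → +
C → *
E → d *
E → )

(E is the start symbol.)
No. Shift-reduce conflict between [C → * .] and [C → . *]

Augment with E' → E and build the canonical LR(0) collection (I0 = CLOSURE({[E' → . E]}), then GOTO on every symbol after a dot until no new states appear). It has 12 states:
  I0: { [E → . )], [E → . * C C], [E → . +], [E → . d *], [E' → . E] }  — shift
  I1: { [E → ) .] }  — reduce
  I2: { [C → . * C E], [C → . *], [E → * . C C] }  — shift
  I3: { [E → + .] }  — reduce
  I4: { [E' → E .] }  — accept
  I5: { [E → d . *] }  — shift
  I6: { [E → d * .] }  — reduce
  I7: { [C → * . C E], [C → * .], [C → . * C E], [C → . *] }  — shift, reduce
  I8: { [C → . * C E], [C → . *], [E → * C . C] }  — shift
  I9: { [E → * C C .] }  — reduce
  I10: { [C → * C . E], [E → . )], [E → . * C C], [E → . +], [E → . d *] }  — shift
  I11: { [C → * C E .] }  — reduce

Conflict in state I7:
  Shift-reduce conflict between [C → * .] and [C → . *]
So the grammar is NOT LR(0).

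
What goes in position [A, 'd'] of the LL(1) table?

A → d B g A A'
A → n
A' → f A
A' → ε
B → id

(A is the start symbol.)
A → d B g A A'

To find M[A, 'd'], we find productions for A where 'd' is in the predict set (PREDICT(N → α) = (FIRST(α) \ {ε}) ∪ (FOLLOW(N) if α ⇒* ε)).

A → d B g A A': PREDICT = { 'd' }
  'd' is in predict set, so this production goes in M[A, 'd']
A → n: PREDICT = { 'n' }

M[A, 'd'] = A → d B g A A'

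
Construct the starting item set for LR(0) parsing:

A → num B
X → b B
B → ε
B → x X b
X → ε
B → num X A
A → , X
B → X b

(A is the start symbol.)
First, augment the grammar with A' → A
I₀ = CLOSURE({ [A' → . A] }):
  [A' → . A] has the dot before A: add [A → . num B], [A → . , X]
No further items can be added.

I₀ = { [A → . , X], [A → . num B], [A' → . A] }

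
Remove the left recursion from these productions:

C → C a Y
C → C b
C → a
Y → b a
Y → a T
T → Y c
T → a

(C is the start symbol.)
C → a C'
C' → a Y C'
C' → b C'
C' → ε
Y → b a
Y → a T
T → Y c
T → a

C is directly left-recursive. The standard transformation for
  A → A α₁ | ... | A α_m | β₁ | ... | β_n
is
  A  → β₁ A' | ... | β_n A'
  A' → α₁ A' | ... | α_m A' | ε

C → a becomes C → a C'
C → C a Y becomes C' → a Y C'
C → C b becomes C' → b C'
Add C' → ε

Productions for other non-terminals are unchanged:
  Y → b a
  Y → a T
  T → Y c
  T → a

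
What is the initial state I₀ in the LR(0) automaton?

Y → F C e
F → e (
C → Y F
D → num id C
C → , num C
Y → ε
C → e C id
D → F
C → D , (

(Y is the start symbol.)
{ [F → . e (], [Y → . F C e], [Y → .], [Y' → . Y] }

First, augment the grammar with Y' → Y
I₀ = CLOSURE({ [Y' → . Y] }):
  [Y' → . Y] has the dot before Y: add [Y → . F C e], [Y → .]
  [Y → . F C e] has the dot before F: add [F → . e (]
No further items can be added.

I₀ = { [F → . e (], [Y → . F C e], [Y → .], [Y' → . Y] }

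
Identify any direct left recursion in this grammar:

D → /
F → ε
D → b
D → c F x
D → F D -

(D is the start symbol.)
Direct left recursion occurs when N → N α for some non-terminal N (the right-hand side begins with the left-hand side itself).

D → /: starts with '/'
F → ε: starts with ε
D → b: starts with b
D → c F x: starts with c
D → F D -: starts with F

No direct left recursion found.

Answer: No direct left recursion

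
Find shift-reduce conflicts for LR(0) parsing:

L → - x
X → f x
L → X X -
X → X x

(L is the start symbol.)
No shift-reduce conflicts

Augment with L' → L and build the canonical LR(0) collection (I0 = CLOSURE({[L' → . L]}), then GOTO on every symbol after a dot until no new states appear). It has 10 states:
  I0: { [L → . - x], [L → . X X -], [L' → . L], [X → . X x], [X → . f x] }  — shift
  I1: { [L → - . x] }  — shift
  I2: { [L' → L .] }  — accept
  I3: { [L → X . X -], [X → . X x], [X → . f x], [X → X . x] }  — shift
  I4: { [X → f . x] }  — shift
  I5: { [X → f x .] }  — reduce
  I6: { [L → X X . -], [X → X . x] }  — shift
  I7: { [X → X x .] }  — reduce
  I8: { [L → X X - .] }  — reduce
  I9: { [L → - x .] }  — reduce

No state contains both a complete item and a shift item.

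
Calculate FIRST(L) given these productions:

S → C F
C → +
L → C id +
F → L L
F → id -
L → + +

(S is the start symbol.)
FIRST sets of the other non-terminals involved (by the same procedure, iterated to a fixed point):
  FIRST(C) = { '+' }

From L → C id +:
  - C is a non-terminal: add FIRST(C) \ {ε} = { '+' }
    C is not nullable, so stop
From L → + +:
  - '+' is a terminal: add '+' and stop

Collecting: FIRST(L) = { '+' }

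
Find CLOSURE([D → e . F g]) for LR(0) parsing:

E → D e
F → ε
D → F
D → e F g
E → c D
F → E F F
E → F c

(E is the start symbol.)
To compute CLOSURE, for each item [A → α.Bβ] where B is a non-terminal, add [B → .γ] for all productions B → γ; repeat for the newly added items until nothing changes.

Start with: [D → e . F g]
  [D → e . F g] has the dot before F: add [F → .], [F → . E F F]
  [F → . E F F] has the dot before E: add [E → . D e], [E → . c D], [E → . F c]
  [E → . D e] has the dot before D: add [D → . F], [D → . e F g]
No further items can be added.

CLOSURE = { [D → . F], [D → . e F g], [D → e . F g], [E → . D e], [E → . F c], [E → . c D], [F → . E F F], [F → .] }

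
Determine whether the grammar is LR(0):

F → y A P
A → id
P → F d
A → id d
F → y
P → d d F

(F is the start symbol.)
No. Shift-reduce conflict between [F → y .] and [A → . id]

Augment with F' → F and build the canonical LR(0) collection (I0 = CLOSURE({[F' → . F]}), then GOTO on every symbol after a dot until no new states appear). It has 12 states:
  I0: { [F → . y A P], [F → . y], [F' → . F] }  — shift
  I1: { [F' → F .] }  — accept
  I2: { [A → . id d], [A → . id], [F → y . A P], [F → y .] }  — shift, reduce
  I3: { [F → . y A P], [F → . y], [F → y A . P], [P → . F d], [P → . d d F] }  — shift
  I4: { [A → id . d], [A → id .] }  — shift, reduce
  I5: { [A → id d .] }  — reduce
  I6: { [P → F . d] }  — shift
  I7: { [F → y A P .] }  — reduce
  I8: { [P → d . d F] }  — shift
  I9: { [F → . y A P], [F → . y], [P → d d . F] }  — shift
  I10: { [P → d d F .] }  — reduce
  I11: { [P → F d .] }  — reduce

Conflict in state I2:
  Shift-reduce conflict between [F → y .] and [A → . id]
So the grammar is NOT LR(0).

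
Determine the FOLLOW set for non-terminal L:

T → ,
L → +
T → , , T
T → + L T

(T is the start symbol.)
To compute FOLLOW(L), find every occurrence of L on a right-hand side N → α L β: add FIRST(β) \ {ε}, and if β is empty or nullable also add FOLLOW(N). Iterate to a fixed point.

In T → + L T: L is followed by T, add FIRST(T) \ {ε} = { '+', ',' }

Taking the union: FOLLOW(L) = { '+', ',' }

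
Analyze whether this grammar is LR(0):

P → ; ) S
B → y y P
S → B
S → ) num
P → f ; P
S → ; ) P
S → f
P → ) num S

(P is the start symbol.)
Augment with P' → P and build the canonical LR(0) collection (I0 = CLOSURE({[P' → . P]}), then GOTO on every symbol after a dot until no new states appear). It has 21 states:
  I0: { [P → . ) num S], [P → . ; ) S], [P → . f ; P], [P' → . P] }  — shift
  I1: { [P → ) . num S] }  — shift
  I2: { [P → ; . ) S] }  — shift
  I3: { [P' → P .] }  — accept
  I4: { [P → f . ; P] }  — shift
  I5: { [P → . ) num S], [P → . ; ) S], [P → . f ; P], [P → f ; . P] }  — shift
  I6: { [P → f ; P .] }  — reduce
  I7: { [B → . y y P], [P → ; ) . S], [S → . ) num], [S → . ; ) P], [S → . B], [S → . f] }  — shift
  I8: { [S → ) . num] }  — shift
  I9: { [S → ; . ) P] }  — shift
  I10: { [S → B .] }  — reduce
  I11: { [P → ; ) S .] }  — reduce
  I12: { [S → f .] }  — reduce
  I13: { [B → y . y P] }  — shift
  I14: { [B → y y . P], [P → . ) num S], [P → . ; ) S], [P → . f ; P] }  — shift
  I15: { [B → y y P .] }  — reduce
  I16: { [P → . ) num S], [P → . ; ) S], [P → . f ; P], [S → ; ) . P] }  — shift
  I17: { [S → ; ) P .] }  — reduce
  I18: { [S → ) num .] }  — reduce
  I19: { [B → . y y P], [P → ) num . S], [S → . ) num], [S → . ; ) P], [S → . B], [S → . f] }  — shift
  I20: { [P → ) num S .] }  — reduce

Every state is either a pure shift/goto state or contains exactly one complete item and nothing to shift — no conflicts. The grammar is LR(0).

Answer: Yes, the grammar is LR(0)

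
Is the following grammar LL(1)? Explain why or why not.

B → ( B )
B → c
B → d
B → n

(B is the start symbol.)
Yes, the grammar is LL(1).

For B:
  PREDICT(B → '(' B ')') = { '(' }
  PREDICT(B → c) = { 'c' }
  PREDICT(B → d) = { 'd' }
  PREDICT(B → n) = { 'n' }

All predict sets are disjoint. The grammar IS LL(1).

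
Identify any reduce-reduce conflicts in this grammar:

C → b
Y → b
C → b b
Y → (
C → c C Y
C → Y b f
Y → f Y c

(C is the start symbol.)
Yes — I4: [C → b .] vs [Y → b .]

Augment with C' → C and build the canonical LR(0) collection (I0 = CLOSURE({[C' → . C]}), then GOTO on every symbol after a dot until no new states appear). It has 15 states:
  I0: { [C → . Y b f], [C → . b b], [C → . b], [C → . c C Y], [C' → . C], [Y → . (], [Y → . b], [Y → . f Y c] }  — shift
  I1: { [Y → ( .] }  — reduce
  I2: { [C' → C .] }  — accept
  I3: { [C → Y . b f] }  — shift
  I4: { [C → b . b], [C → b .], [Y → b .] }  — shift, 2 reduces
  I5: { [C → . Y b f], [C → . b b], [C → . b], [C → . c C Y], [C → c . C Y], [Y → . (], [Y → . b], [Y → . f Y c] }  — shift
  I6: { [Y → . (], [Y → . b], [Y → . f Y c], [Y → f . Y c] }  — shift
  I7: { [Y → f Y . c] }  — shift
  I8: { [Y → b .] }  — reduce
  I9: { [Y → f Y c .] }  — reduce
  I10: { [C → c C . Y], [Y → . (], [Y → . b], [Y → . f Y c] }  — shift
  I11: { [C → c C Y .] }  — reduce
  I12: { [C → b b .] }  — reduce
  I13: { [C → Y b . f] }  — shift
  I14: { [C → Y b f .] }  — reduce

I4 contains complete items [C → b .], [Y → b .] — reduce-reduce conflict.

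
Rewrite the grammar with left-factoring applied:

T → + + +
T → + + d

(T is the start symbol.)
T → + + T'
T' → +
T' → d

Left-factoring transforms A → αβ₁ | αβ₂ into A → αA' and A' → β₁ | β₂
(α is the longest common prefix among the alternatives). Repeat until
no nonterminal has two alternatives with a common prefix.

Round 1: T has alternatives sharing prefix '+ +'. Introduce T': T → + + T'
  Add: T' → +
  Add: T' → d

No remaining common prefixes — done.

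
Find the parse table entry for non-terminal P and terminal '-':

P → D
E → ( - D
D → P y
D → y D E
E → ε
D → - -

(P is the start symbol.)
To find M[P, '-'], we find productions for P where '-' is in the predict set (PREDICT(N → α) = (FIRST(α) \ {ε}) ∪ (FOLLOW(N) if α ⇒* ε)).

Relevant sets:
  FIRST(D) = { '-', 'y' }

P → D: PREDICT = { '-', 'y' }
  '-' is in predict set, so this production goes in M[P, '-']

M[P, '-'] = P → D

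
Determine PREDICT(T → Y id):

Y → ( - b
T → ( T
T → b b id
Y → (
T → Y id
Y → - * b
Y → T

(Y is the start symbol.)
PREDICT(T → Y id) = (FIRST(RHS) \ {ε}) ∪ (FOLLOW(T) if ε ∈ FIRST(RHS), i.e. RHS ⇒* ε)
FIRST(Y) = { '(', '-', 'b' }
FIRST(Y id) = { '(', '-', 'b' }
ε ∉ FIRST(Y id), so FOLLOW(T) is not added.
PREDICT(T → Y id) = { '(', '-', 'b' }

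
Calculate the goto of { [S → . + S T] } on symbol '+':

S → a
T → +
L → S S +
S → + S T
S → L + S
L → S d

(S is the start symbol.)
{ [L → . S S +], [L → . S d], [S → + . S T], [S → . + S T], [S → . L + S], [S → . a] }

GOTO(I, '+') = CLOSURE({ [A → αX.β] : [A → α.Xβ] ∈ I, X = '+' })

Items with dot before '+', with the dot advanced:
  [S → . + S T] → [S → + . S T]
Closure of the advanced items:
  [S → + . S T] has the dot before S: add [S → . a], [S → . + S T], [S → . L + S]
  [S → . L + S] has the dot before L: add [L → . S S +], [L → . S d]

GOTO = { [L → . S S +], [L → . S d], [S → + . S T], [S → . + S T], [S → . L + S], [S → . a] }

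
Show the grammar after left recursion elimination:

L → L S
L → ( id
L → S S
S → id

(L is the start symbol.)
L is directly left-recursive. The standard transformation for
  A → A α₁ | ... | A α_m | β₁ | ... | β_n
is
  A  → β₁ A' | ... | β_n A'
  A' → α₁ A' | ... | α_m A' | ε

L → ( id becomes L → ( id L'
L → S S becomes L → S S L'
L → L S becomes L' → S L'
Add L' → ε

Productions for other non-terminals are unchanged:
  S → id

Resulting grammar:
L → ( id L'
L → S S L'
L' → S L'
L' → ε
S → id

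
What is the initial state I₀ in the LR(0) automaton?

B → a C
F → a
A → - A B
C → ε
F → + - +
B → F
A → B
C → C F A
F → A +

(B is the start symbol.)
{ [A → . - A B], [A → . B], [B → . F], [B → . a C], [B' → . B], [F → . + - +], [F → . A +], [F → . a] }

First, augment the grammar with B' → B
I₀ = CLOSURE({ [B' → . B] }):
  [B' → . B] has the dot before B: add [B → . a C], [B → . F]
  [B → . F] has the dot before F: add [F → . a], [F → . + - +], [F → . A +]
  [F → . A +] has the dot before A: add [A → . - A B], [A → . B]
No further items can be added.

I₀ = { [A → . - A B], [A → . B], [B → . F], [B → . a C], [B' → . B], [F → . + - +], [F → . A +], [F → . a] }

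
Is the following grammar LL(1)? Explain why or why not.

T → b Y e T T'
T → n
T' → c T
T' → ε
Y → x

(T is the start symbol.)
Relevant sets:
  FOLLOW(T') = { $, 'c' }

For T:
  PREDICT(T → b Y e T T') = { 'b' }
  PREDICT(T → n) = { 'n' }
For T':
  PREDICT(T' → c T) = { 'c' }
  PREDICT(T' → ε) = { $, 'c' }
Y has a single production, so nothing to check there.

Conflict found: Predict set conflict for T': { 'c' }
The grammar is NOT LL(1).

Answer: No. Predict set conflict for T': { 'c' }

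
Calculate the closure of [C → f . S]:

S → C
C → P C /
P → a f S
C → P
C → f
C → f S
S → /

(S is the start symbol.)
{ [C → . P C /], [C → . P], [C → . f S], [C → . f], [C → f . S], [P → . a f S], [S → . /], [S → . C] }

To compute CLOSURE, for each item [A → α.Bβ] where B is a non-terminal, add [B → .γ] for all productions B → γ; repeat for the newly added items until nothing changes.

Start with: [C → f . S]
  [C → f . S] has the dot before S: add [S → . C], [S → . /]
  [S → . C] has the dot before C: add [C → . P C /], [C → . P], [C → . f], [C → . f S]
  [C → . P C /] has the dot before P: add [P → . a f S]
No further items can be added.

CLOSURE = { [C → . P C /], [C → . P], [C → . f S], [C → . f], [C → f . S], [P → . a f S], [S → . /], [S → . C] }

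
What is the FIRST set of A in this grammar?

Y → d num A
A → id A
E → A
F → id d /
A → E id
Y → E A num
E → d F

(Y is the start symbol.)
{ 'd', 'id' }

FIRST sets of the other non-terminals involved (by the same procedure, iterated to a fixed point):
  FIRST(E) = { 'd', 'id' }

From A → id A:
  - id is a terminal: add 'id' and stop
From A → E id:
  - E is a non-terminal: add FIRST(E) \ {ε} = { 'd', 'id' }
    E is not nullable, so stop

Collecting: FIRST(A) = { 'd', 'id' }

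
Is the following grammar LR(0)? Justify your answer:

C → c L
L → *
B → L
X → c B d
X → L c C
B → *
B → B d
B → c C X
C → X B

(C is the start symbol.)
A grammar is LR(0) if no state in the canonical LR(0) collection has:
  - both a shift item (dot before a terminal) and a complete item (shift-reduce conflict), or
  - two or more complete items (reduce-reduce conflict; the accept item [C' → C .] counts as a complete item here).

Augment with C' → C and build the canonical LR(0) collection (I0 = CLOSURE({[C' → . C]}), then GOTO on every symbol after a dot until no new states appear). It has 19 states:
  I0: { [C → . X B], [C → . c L], [C' → . C], [L → . *], [X → . L c C], [X → . c B d] }  — shift
  I1: { [L → * .] }  — reduce
  I2: { [C' → C .] }  — accept
  I3: { [X → L . c C] }  — shift
  I4: { [B → . *], [B → . B d], [B → . L], [B → . c C X], [C → X . B], [L → . *] }  — shift
  I5: { [B → . *], [B → . B d], [B → . L], [B → . c C X], [C → c . L], [L → . *], [X → c . B d] }  — shift
  I6: { [B → * .], [L → * .] }  — 2 reduces
  I7: { [B → B . d], [X → c B . d] }  — shift
  I8: { [B → L .], [C → c L .] }  — 2 reduces
  I9: { [B → c . C X], [C → . X B], [C → . c L], [L → . *], [X → . L c C], [X → . c B d] }  — shift
  I10: { [B → c C . X], [L → . *], [X → . L c C], [X → . c B d] }  — shift
  I11: { [B → c C X .] }  — reduce
  I12: { [B → . *], [B → . B d], [B → . L], [B → . c C X], [L → . *], [X → c . B d] }  — shift
  I13: { [B → L .] }  — reduce
  I14: { [B → B d .], [X → c B d .] }  — 2 reduces
  I15: { [B → B . d], [C → X B .] }  — shift, reduce
  I16: { [B → B d .] }  — reduce
  I17: { [C → . X B], [C → . c L], [L → . *], [X → . L c C], [X → . c B d], [X → L c . C] }  — shift
  I18: { [X → L c C .] }  — reduce

Conflict in state I6:
  Reduce-reduce conflict: [B → * .] and [L → * .]
So the grammar is NOT LR(0).

Answer: No. Reduce-reduce conflict: [B → * .] and [L → * .]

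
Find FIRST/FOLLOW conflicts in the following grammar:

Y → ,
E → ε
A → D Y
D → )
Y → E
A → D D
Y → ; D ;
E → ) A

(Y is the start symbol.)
No FIRST/FOLLOW conflicts.

A FIRST/FOLLOW conflict occurs when a non-terminal N has a nullable alternative N → β (β ⇒* ε) and another alternative N → α with FIRST(α) ∩ FOLLOW(N) ≠ ∅: on such a lookahead the parser cannot decide between expanding α and letting N vanish via β.

Nullable non-terminals: E, Y.
FIRST sets used below: FIRST(E) = { ')', ε }

E: nullable alternative(s) E → ε; FOLLOW(E) = { $ }
  E → ε: FIRST \ {ε} = { } — this is the only nullable alternative, skip
  E → ) A: FIRST \ {ε} = { ')' } — disjoint from FOLLOW(E)

Y: nullable alternative(s) Y → E; FOLLOW(Y) = { $ }
  Y → ,: FIRST \ {ε} = { ',' } — disjoint from FOLLOW(Y)
  Y → E: FIRST \ {ε} = { ')' } — this is the only nullable alternative, skip
  Y → ; D ;: FIRST \ {ε} = { ';' } — disjoint from FOLLOW(Y)

A, D have no nullable alternative, so no FIRST/FOLLOW check is needed there.

No FIRST/FOLLOW conflicts found.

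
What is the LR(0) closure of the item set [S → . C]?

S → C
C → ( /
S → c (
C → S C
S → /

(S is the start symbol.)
Start with: [S → . C]
  [S → . C] has the dot before C: add [C → . ( /], [C → . S C]
  [C → . S C] has the dot before S: add [S → . c (], [S → . /]
No further items can be added.

CLOSURE = { [C → . ( /], [C → . S C], [S → . /], [S → . C], [S → . c (] }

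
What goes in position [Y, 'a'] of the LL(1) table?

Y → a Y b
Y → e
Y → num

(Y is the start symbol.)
Y → a Y b

To find M[Y, 'a'], we find productions for Y where 'a' is in the predict set (PREDICT(N → α) = (FIRST(α) \ {ε}) ∪ (FOLLOW(N) if α ⇒* ε)).

Y → a Y b: PREDICT = { 'a' }
  'a' is in predict set, so this production goes in M[Y, 'a']
Y → e: PREDICT = { 'e' }
Y → num: PREDICT = { 'num' }

M[Y, 'a'] = Y → a Y b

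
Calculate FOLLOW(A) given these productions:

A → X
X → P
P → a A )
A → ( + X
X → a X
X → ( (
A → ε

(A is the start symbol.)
{ $, ')' }

To compute FOLLOW(A), find every occurrence of A on a right-hand side N → α A β: add FIRST(β) \ {ε}, and if β is empty or nullable also add FOLLOW(N). Iterate to a fixed point.

A is the start symbol, so $ ∈ FOLLOW(A).
In P → a A ): A is followed by ')', add FIRST(')') \ {ε} = { ')' }

Taking the union: FOLLOW(A) = { $, ')' }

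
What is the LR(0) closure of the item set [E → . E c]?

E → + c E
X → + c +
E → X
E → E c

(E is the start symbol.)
{ [E → . + c E], [E → . E c], [E → . X], [X → . + c +] }

To compute CLOSURE, for each item [A → α.Bβ] where B is a non-terminal, add [B → .γ] for all productions B → γ; repeat for the newly added items until nothing changes.

Start with: [E → . E c]
  [E → . E c] has the dot before E: add [E → . + c E], [E → . X]
  [E → . X] has the dot before X: add [X → . + c +]
No further items can be added.

CLOSURE = { [E → . + c E], [E → . E c], [E → . X], [X → . + c +] }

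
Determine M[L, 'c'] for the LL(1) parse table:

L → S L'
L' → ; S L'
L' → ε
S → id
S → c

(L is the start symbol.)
L → S L'

To find M[L, 'c'], we find productions for L where 'c' is in the predict set (PREDICT(N → α) = (FIRST(α) \ {ε}) ∪ (FOLLOW(N) if α ⇒* ε)).

Relevant sets:
  FIRST(S) = { 'c', 'id' }

L → S L': PREDICT = { 'c', 'id' }
  'c' is in predict set, so this production goes in M[L, 'c']

M[L, 'c'] = L → S L'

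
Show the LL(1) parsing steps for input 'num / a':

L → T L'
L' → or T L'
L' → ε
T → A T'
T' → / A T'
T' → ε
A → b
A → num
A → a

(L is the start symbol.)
Stack is shown with the top on the left.

Stack        Input      Action
------------------------------
L $          num / a $  output L → T L'
T L' $       num / a $  output T → A T'
A T' L' $    num / a $  output A → num
num T' L' $  num / a $  match 'num'
T' L' $      / a $      output T' → / A T'
/ A T' L' $  / a $      match '/'
A T' L' $    a $        output A → a
a T' L' $    a $        match 'a'
T' L' $      $          output T' → ε
L' $         $          output L' → ε
$            $          accept

The string is accepted.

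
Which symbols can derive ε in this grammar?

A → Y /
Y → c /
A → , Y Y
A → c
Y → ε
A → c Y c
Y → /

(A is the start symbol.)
{ 'Y' }

A non-terminal is nullable if it can derive ε (the empty string): either it has an ε-production, or it has a production whose right-hand side consists entirely of nullable non-terminals.

ε-productions: Y → ε
So Y is immediately nullable.
No further non-terminal can be added: every production for the remaining non-terminals contains a terminal or a non-nullable non-terminal.
Nullable = { 'Y' }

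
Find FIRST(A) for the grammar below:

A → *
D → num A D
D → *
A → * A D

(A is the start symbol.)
{ '*' }

To compute FIRST(A), examine every production with A on the left-hand side, reading each right-hand side left to right until a non-nullable symbol is reached.

From A → *:
  - '*' is a terminal: add '*' and stop
From A → * A D:
  - '*' is a terminal: add '*' and stop

Collecting: FIRST(A) = { '*' }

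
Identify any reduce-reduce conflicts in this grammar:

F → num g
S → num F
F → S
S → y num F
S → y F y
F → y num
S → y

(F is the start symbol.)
Yes — I7: [S → num F .] vs [S → y num F .]

A reduce-reduce conflict occurs when an LR(0) state has two complete items [A → α .] and [B → β .] — both call for a reduction, and with no lookahead the parser cannot choose between them.

Augment with F' → F and build the canonical LR(0) collection (I0 = CLOSURE({[F' → . F]}), then GOTO on every symbol after a dot until no new states appear). It has 11 states:
  I0: { [F → . S], [F → . num g], [F → . y num], [F' → . F], [S → . num F], [S → . y F y], [S → . y num F], [S → . y] }  — shift
  I1: { [F' → F .] }  — accept
  I2: { [F → S .] }  — reduce
  I3: { [F → . S], [F → . num g], [F → . y num], [F → num . g], [S → . num F], [S → . y F y], [S → . y num F], [S → . y], [S → num . F] }  — shift
  I4: { [F → . S], [F → . num g], [F → . y num], [F → y . num], [S → . num F], [S → . y F y], [S → . y num F], [S → . y], [S → y . F y], [S → y . num F], [S → y .] }  — shift, reduce
  I5: { [S → y F . y] }  — shift
  I6: { [F → . S], [F → . num g], [F → . y num], [F → num . g], [F → y num .], [S → . num F], [S → . y F y], [S → . y num F], [S → . y], [S → num . F], [S → y num . F] }  — shift, reduce
  I7: { [S → num F .], [S → y num F .] }  — 2 reduces
  I8: { [F → num g .] }  — reduce
  I9: { [S → y F y .] }  — reduce
  I10: { [S → num F .] }  — reduce

I7 contains complete items [S → num F .], [S → y num F .] — reduce-reduce conflict.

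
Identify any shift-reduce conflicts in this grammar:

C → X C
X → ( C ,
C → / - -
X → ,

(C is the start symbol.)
A shift-reduce conflict occurs when an LR(0) state has both:
  - a complete (reduce) item [A → α .] (dot at the end), and
  - a shift item [B → β . c γ] (dot before a terminal).

Augment with C' → C and build the canonical LR(0) collection (I0 = CLOSURE({[C' → . C]}), then GOTO on every symbol after a dot until no new states appear). It has 11 states:
  I0: { [C → . / - -], [C → . X C], [C' → . C], [X → . ( C ,], [X → . ,] }  — shift
  I1: { [C → . / - -], [C → . X C], [X → ( . C ,], [X → . ( C ,], [X → . ,] }  — shift
  I2: { [X → , .] }  — reduce
  I3: { [C → / . - -] }  — shift
  I4: { [C' → C .] }  — accept
  I5: { [C → . / - -], [C → . X C], [C → X . C], [X → . ( C ,], [X → . ,] }  — shift
  I6: { [C → X C .] }  — reduce
  I7: { [C → / - . -] }  — shift
  I8: { [C → / - - .] }  — reduce
  I9: { [X → ( C . ,] }  — shift
  I10: { [X → ( C , .] }  — reduce

No state contains both a complete item and a shift item.

Answer: No shift-reduce conflicts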